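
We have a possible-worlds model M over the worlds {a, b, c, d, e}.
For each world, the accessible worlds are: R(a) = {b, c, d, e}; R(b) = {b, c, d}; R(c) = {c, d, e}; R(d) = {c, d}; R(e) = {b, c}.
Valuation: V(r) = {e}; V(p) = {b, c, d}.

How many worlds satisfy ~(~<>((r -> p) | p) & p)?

5

Let φ = ~(~<>((r -> p) | p) & p). Evaluate φ at each world:
  a (successors {b, c, d, e}): φ is true.
  b (successors {b, c, d}): φ is true.
  c (successors {c, d, e}): φ is true.
  d (successors {c, d}): φ is true.
  e (successors {b, c}): φ is true.
For instance, at b:
  At b: ~<>((r -> p) | p) & p is false, so ~(~<>((r -> p) | p) & p) is true.
    At b: ~<>((r -> p) | p) is false, p is true, so ~<>((r -> p) | p) & p is false.
      At b: <>((r -> p) | p) is true, so ~<>((r -> p) | p) is false.
Satisfying worlds: {a, b, c, d, e}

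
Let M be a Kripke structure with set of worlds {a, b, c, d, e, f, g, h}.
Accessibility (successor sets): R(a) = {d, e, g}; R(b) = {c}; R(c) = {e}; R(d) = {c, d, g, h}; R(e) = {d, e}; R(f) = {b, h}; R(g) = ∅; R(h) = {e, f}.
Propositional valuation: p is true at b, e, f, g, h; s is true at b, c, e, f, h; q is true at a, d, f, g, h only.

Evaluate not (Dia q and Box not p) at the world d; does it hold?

Yes

At d: Dia q and Box not p is false, so not (Dia q and Box not p) is true.
  At d: Dia q is true, Box not p is false, so Dia q and Box not p is false.
    At d: Dia q requires q at some successor in {c, d, g, h}.
      q holds at d, so Dia q is true at d.
    At d: Box not p requires not p at every successor {c, d, g, h}.
      not p fails at g, so Box not p is false at d.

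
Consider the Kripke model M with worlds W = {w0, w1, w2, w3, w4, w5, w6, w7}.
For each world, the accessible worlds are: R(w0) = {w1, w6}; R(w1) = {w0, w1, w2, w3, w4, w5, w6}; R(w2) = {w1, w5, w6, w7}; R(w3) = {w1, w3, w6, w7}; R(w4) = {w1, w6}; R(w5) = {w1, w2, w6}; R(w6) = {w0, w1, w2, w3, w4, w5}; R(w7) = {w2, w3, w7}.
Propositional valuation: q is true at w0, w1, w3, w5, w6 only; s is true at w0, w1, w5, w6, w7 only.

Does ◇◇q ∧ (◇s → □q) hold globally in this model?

No

Let φ = ◇◇q ∧ (◇s → □q). Evaluate φ at each world:
  w0 (successors {w1, w6}): φ is true.
  w1 (successors {w0, w1, w2, w3, w4, w5, w6}): φ is false.
  w2 (successors {w1, w5, w6, w7}): φ is false.
  w3 (successors {w1, w3, w6, w7}): φ is false.
  w4 (successors {w1, w6}): φ is true.
  w5 (successors {w1, w2, w6}): φ is false.
  w6 (successors {w0, w1, w2, w3, w4, w5}): φ is false.
  w7 (successors {w2, w3, w7}): φ is false.
Detail at w1 (counterexample):
  At w1: ◇◇q is true, ◇s → □q is false, so ◇◇q ∧ (◇s → □q) is false.
    At w1: ◇◇q requires ◇q at some successor in {w0, w1, w2, w3, w4, w5, w6}.
      ◇q holds at w0, so ◇◇q is true at w1.
    At w1: ◇s is true, □q is false, so ◇s → □q is false.
      At w1: ◇s requires s at some successor in {w0, w1, w2, w3, w4, w5, w6}.
        s holds at w0, so ◇s is true at w1.
      At w1: □q requires q at every successor {w0, w1, w2, w3, w4, w5, w6}.
        q fails at w2, so □q is false at w1.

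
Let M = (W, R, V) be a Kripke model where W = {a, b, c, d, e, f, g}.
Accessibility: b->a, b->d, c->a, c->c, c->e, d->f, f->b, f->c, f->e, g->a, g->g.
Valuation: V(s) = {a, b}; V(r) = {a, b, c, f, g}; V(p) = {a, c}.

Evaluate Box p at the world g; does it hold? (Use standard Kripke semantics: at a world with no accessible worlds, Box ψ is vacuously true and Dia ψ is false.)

Recall that Box ψ holds at a world iff ψ holds at every accessible world, and Dia ψ holds iff ψ holds at some accessible world.
At g: Box p requires p at every successor {a, g}.
  p fails at g, so Box p is false at g.

No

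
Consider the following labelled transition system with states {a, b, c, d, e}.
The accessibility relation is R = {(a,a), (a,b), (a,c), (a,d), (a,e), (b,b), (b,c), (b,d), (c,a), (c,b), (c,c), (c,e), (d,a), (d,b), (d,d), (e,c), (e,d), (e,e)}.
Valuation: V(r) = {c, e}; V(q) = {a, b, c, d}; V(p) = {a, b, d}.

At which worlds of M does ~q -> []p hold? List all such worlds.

Let φ = ~q -> []p. Evaluate φ at each world:
  a (successors {a, b, c, d, e}): φ is true.
  b (successors {b, c, d}): φ is true.
  c (successors {a, b, c, e}): φ is true.
  d (successors {a, b, d}): φ is true.
  e (successors {c, d, e}): φ is false.
For instance, at d:
  At d: ~q is false, []p is true, so ~q -> []p is true.
    At d: []p requires p at every successor {a, b, d}.
      At a: p is true.
      At b: p is true.
      At d: p is true.
    So []p is true at d.
Satisfying worlds: {a, b, c, d}

a, b, c, d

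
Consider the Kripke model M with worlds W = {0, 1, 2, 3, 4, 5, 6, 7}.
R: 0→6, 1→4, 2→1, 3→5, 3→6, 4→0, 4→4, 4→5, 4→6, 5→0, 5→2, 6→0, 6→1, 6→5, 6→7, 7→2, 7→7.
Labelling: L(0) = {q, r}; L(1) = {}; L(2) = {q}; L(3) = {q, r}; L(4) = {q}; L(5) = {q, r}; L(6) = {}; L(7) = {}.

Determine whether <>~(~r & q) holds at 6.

Yes

At 6: <>~(~r & q) requires ~(~r & q) at some successor in {0, 1, 5, 7}.
  ~(~r & q) holds at 0, so <>~(~r & q) is true at 6.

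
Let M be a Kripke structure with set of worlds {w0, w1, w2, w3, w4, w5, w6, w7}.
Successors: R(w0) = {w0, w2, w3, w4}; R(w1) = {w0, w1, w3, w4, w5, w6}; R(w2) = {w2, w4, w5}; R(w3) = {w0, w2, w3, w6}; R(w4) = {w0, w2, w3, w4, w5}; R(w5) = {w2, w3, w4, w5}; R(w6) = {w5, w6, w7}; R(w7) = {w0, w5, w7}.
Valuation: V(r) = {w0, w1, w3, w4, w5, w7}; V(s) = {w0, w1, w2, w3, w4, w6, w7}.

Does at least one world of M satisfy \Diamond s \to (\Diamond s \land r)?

Yes

Recall that \Diamond ψ holds at a world iff ψ holds at some accessible world.
Let φ = \Diamond s \to (\Diamond s \land r). Evaluate φ at each world:
  w0 (successors {w0, w2, w3, w4}): φ is true.
  w1 (successors {w0, w1, w3, w4, w5, w6}): φ is true.
  w2 (successors {w2, w4, w5}): φ is false.
  w3 (successors {w0, w2, w3, w6}): φ is true.
  w4 (successors {w0, w2, w3, w4, w5}): φ is true.
  w5 (successors {w2, w3, w4, w5}): φ is true.
  w6 (successors {w5, w6, w7}): φ is false.
  w7 (successors {w0, w5, w7}): φ is true.
Detail at w0 (witness):
  At w0: \Diamond s is true, \Diamond s \land r is true, so \Diamond s \to (\Diamond s \land r) is true.
    At w0: \Diamond s requires s at some successor in {w0, w2, w3, w4}.
      s holds at w0, so \Diamond s is true at w0.
    At w0: \Diamond s is true, r is true, so \Diamond s \land r is true.
      At w0: \Diamond s requires s at some successor in {w0, w2, w3, w4}.
        s holds at w0, so \Diamond s is true at w0.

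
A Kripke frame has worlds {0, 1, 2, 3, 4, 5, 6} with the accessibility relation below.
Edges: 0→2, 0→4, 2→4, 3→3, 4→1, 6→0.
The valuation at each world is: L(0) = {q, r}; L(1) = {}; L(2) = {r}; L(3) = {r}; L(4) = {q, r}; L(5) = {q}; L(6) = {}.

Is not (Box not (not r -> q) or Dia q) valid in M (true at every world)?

Let φ = not (Box not (not r -> q) or Dia q). Evaluate φ at each world:
  0 (successors {2, 4}): φ is false.
  1 (successors ∅): φ is false.
  2 (successors {4}): φ is false.
  3 (successors {3}): φ is true.
  4 (successors {1}): φ is false.
  5 (successors ∅): φ is false.
  6 (successors {0}): φ is false.
Detail at 0 (counterexample):
  At 0: Box not (not r -> q) or Dia q is true, so not (Box not (not r -> q) or Dia q) is false.
    At 0: Box not (not r -> q) is false, Dia q is true, so Box not (not r -> q) or Dia q is true.
      At 0: Box not (not r -> q) requires not (not r -> q) at every successor {2, 4}.
        not (not r -> q) fails at 2, so Box not (not r -> q) is false at 0.
      At 0: Dia q requires q at some successor in {2, 4}.
        q holds at 4, so Dia q is true at 0.

No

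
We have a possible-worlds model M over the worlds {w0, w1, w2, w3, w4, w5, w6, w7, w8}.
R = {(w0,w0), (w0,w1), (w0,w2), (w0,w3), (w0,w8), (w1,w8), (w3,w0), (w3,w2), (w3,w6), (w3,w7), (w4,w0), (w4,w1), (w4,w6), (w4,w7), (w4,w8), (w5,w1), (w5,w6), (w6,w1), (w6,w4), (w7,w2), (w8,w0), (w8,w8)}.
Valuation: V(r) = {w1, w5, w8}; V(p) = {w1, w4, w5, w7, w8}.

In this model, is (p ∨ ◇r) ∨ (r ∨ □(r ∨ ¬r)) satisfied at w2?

Yes

At w2: p ∨ ◇r is false, r ∨ □(r ∨ ¬r) is true, so (p ∨ ◇r) ∨ (r ∨ □(r ∨ ¬r)) is true.
  At w2: p is false, ◇r is false, so p ∨ ◇r is false.
    At w2: no accessible worlds, so ◇r is false.
  At w2: r is false, □(r ∨ ¬r) is true, so r ∨ □(r ∨ ¬r) is true.
    At w2: no accessible worlds, so □(r ∨ ¬r) holds vacuously.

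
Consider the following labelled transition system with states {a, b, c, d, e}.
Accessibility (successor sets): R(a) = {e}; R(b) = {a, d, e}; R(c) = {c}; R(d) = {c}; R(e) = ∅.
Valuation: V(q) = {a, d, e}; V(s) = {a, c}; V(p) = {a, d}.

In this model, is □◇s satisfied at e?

At e: no accessible worlds, so □◇s holds vacuously.

Yes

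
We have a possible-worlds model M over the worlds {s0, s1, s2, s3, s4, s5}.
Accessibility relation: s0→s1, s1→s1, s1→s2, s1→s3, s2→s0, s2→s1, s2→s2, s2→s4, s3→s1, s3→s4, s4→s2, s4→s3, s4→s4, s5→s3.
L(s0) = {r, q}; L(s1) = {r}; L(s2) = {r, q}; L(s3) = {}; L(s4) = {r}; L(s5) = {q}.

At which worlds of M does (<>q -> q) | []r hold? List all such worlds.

s0, s2, s3, s5

Let φ = (<>q -> q) | []r. Evaluate φ at each world:
  s0 (successors {s1}): φ is true.
  s1 (successors {s1, s2, s3}): φ is false.
  s2 (successors {s0, s1, s2, s4}): φ is true.
  s3 (successors {s1, s4}): φ is true.
  s4 (successors {s2, s3, s4}): φ is false.
  s5 (successors {s3}): φ is true.
For instance, at s5:
  At s5: <>q -> q is true, []r is false, so (<>q -> q) | []r is true.
    At s5: <>q is false, q is true, so <>q -> q is true.
      At s5: <>q requires q at some successor in {s3}.
        At s3: q is false.
      So <>q is false at s5.
    At s5: []r requires r at every successor {s3}.
      r fails at s3, so []r is false at s5.
Satisfying worlds: {s0, s2, s3, s5}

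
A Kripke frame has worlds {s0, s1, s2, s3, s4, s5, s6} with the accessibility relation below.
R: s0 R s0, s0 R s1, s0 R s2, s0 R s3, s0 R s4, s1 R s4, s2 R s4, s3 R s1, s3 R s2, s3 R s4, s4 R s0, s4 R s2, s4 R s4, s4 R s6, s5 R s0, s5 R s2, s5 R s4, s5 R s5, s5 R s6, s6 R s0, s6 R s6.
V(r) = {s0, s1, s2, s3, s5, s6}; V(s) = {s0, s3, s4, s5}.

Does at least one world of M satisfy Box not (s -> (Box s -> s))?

Recall that Box ψ holds at a world iff ψ holds at every accessible world, and Dia ψ holds iff ψ holds at some accessible world.
Let φ = Box not (s -> (Box s -> s)). Evaluate φ at each world:
  s0 (successors {s0, s1, s2, s3, s4}): φ is false.
  s1 (successors {s4}): φ is false.
  s2 (successors {s4}): φ is false.
  s3 (successors {s1, s2, s4}): φ is false.
  s4 (successors {s0, s2, s4, s6}): φ is false.
  s5 (successors {s0, s2, s4, s5, s6}): φ is false.
  s6 (successors {s0, s6}): φ is false.
For instance, at s1:
  At s1: Box not (s -> (Box s -> s)) requires not (s -> (Box s -> s)) at every successor {s4}.
    not (s -> (Box s -> s)) fails at s4, so Box not (s -> (Box s -> s)) is false at s1.
      At s4: s -> (Box s -> s) is true, so not (s -> (Box s -> s)) is false.

No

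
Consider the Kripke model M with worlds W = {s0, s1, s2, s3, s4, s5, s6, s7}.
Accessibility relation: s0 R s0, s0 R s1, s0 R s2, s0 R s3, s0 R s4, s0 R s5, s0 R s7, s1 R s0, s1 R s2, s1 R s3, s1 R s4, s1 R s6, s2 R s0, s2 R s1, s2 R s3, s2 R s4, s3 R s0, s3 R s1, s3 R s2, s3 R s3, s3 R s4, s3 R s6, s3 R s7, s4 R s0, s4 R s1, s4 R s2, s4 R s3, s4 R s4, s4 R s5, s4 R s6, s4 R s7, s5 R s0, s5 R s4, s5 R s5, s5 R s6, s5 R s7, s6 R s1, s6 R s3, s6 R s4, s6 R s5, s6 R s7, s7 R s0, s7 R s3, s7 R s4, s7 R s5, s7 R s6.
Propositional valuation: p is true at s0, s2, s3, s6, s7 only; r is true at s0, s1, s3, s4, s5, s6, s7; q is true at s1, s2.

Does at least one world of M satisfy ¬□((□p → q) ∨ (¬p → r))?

Let φ = ¬□((□p → q) ∨ (¬p → r)). Evaluate φ at each world:
  s0 (successors {s0, s1, s2, s3, s4, s5, s7}): φ is false.
  s1 (successors {s0, s2, s3, s4, s6}): φ is false.
  s2 (successors {s0, s1, s3, s4}): φ is false.
  s3 (successors {s0, s1, s2, s3, s4, s6, s7}): φ is false.
  s4 (successors {s0, s1, s2, s3, s4, s5, s6, s7}): φ is false.
  s5 (successors {s0, s4, s5, s6, s7}): φ is false.
  s6 (successors {s1, s3, s4, s5, s7}): φ is false.
  s7 (successors {s0, s3, s4, s5, s6}): φ is false.
For instance, at s1:
  At s1: □((□p → q) ∨ (¬p → r)) is true, so ¬□((□p → q) ∨ (¬p → r)) is false.
    At s1: □((□p → q) ∨ (¬p → r)) requires (□p → q) ∨ (¬p → r) at every successor {s0, s2, s3, s4, s6}.
      At s0: (□p → q) ∨ (¬p → r) is true.
      At s2: (□p → q) ∨ (¬p → r) is true.
      At s3: (□p → q) ∨ (¬p → r) is true.
      At s4: (□p → q) ∨ (¬p → r) is true.
      At s6: (□p → q) ∨ (¬p → r) is true.
    So □((□p → q) ∨ (¬p → r)) is true at s1.

No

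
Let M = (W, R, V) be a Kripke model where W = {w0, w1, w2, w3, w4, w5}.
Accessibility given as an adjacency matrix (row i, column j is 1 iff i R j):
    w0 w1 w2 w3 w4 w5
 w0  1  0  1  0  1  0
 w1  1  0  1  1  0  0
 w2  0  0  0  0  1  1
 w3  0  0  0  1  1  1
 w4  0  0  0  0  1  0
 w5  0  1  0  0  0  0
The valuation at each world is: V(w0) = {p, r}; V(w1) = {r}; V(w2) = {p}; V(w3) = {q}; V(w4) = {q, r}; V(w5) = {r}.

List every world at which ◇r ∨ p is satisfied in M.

w0, w1, w2, w3, w4, w5

Let φ = ◇r ∨ p. Evaluate φ at each world:
  w0 (successors {w0, w2, w4}): φ is true.
  w1 (successors {w0, w2, w3}): φ is true.
  w2 (successors {w4, w5}): φ is true.
  w3 (successors {w3, w4, w5}): φ is true.
  w4 (successors {w4}): φ is true.
  w5 (successors {w1}): φ is true.
For instance, at w3:
  At w3: ◇r is true, p is false, so ◇r ∨ p is true.
    At w3: ◇r requires r at some successor in {w3, w4, w5}.
      r holds at w4, so ◇r is true at w3.
Satisfying worlds: {w0, w1, w2, w3, w4, w5}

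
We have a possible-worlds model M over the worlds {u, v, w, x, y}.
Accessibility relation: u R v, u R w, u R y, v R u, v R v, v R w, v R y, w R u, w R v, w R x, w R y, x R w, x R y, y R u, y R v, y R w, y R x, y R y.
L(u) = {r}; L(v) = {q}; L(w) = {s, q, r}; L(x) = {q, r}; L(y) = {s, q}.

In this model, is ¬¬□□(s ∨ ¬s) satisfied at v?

At v: ¬□□(s ∨ ¬s) is false, so ¬¬□□(s ∨ ¬s) is true.
  At v: □□(s ∨ ¬s) is true, so ¬□□(s ∨ ¬s) is false.
    At v: □□(s ∨ ¬s) requires □(s ∨ ¬s) at every successor {u, v, w, y}.
      At u: □(s ∨ ¬s) is true.
      At v: □(s ∨ ¬s) is true.
      At w: □(s ∨ ¬s) is true.
      At y: □(s ∨ ¬s) is true.
    So □□(s ∨ ¬s) is true at v.

Yes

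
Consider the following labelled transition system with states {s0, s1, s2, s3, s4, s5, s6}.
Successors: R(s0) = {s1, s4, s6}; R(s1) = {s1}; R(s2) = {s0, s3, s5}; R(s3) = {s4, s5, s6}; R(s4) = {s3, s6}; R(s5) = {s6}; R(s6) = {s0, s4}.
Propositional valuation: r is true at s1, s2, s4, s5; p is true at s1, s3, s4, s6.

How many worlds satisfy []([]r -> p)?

7

Let φ = []([]r -> p). Evaluate φ at each world:
  s0 (successors {s1, s4, s6}): φ is true.
  s1 (successors {s1}): φ is true.
  s2 (successors {s0, s3, s5}): φ is true.
  s3 (successors {s4, s5, s6}): φ is true.
  s4 (successors {s3, s6}): φ is true.
  s5 (successors {s6}): φ is true.
  s6 (successors {s0, s4}): φ is true.
For instance, at s2:
  At s2: []([]r -> p) requires []r -> p at every successor {s0, s3, s5}.
      At s0: []r is false, p is false, so []r -> p is true.
      At s3: []r is false, p is true, so []r -> p is true.
      At s5: []r is false, p is false, so []r -> p is true.
  So []([]r -> p) is true at s2.
Satisfying worlds: {s0, s1, s2, s3, s4, s5, s6}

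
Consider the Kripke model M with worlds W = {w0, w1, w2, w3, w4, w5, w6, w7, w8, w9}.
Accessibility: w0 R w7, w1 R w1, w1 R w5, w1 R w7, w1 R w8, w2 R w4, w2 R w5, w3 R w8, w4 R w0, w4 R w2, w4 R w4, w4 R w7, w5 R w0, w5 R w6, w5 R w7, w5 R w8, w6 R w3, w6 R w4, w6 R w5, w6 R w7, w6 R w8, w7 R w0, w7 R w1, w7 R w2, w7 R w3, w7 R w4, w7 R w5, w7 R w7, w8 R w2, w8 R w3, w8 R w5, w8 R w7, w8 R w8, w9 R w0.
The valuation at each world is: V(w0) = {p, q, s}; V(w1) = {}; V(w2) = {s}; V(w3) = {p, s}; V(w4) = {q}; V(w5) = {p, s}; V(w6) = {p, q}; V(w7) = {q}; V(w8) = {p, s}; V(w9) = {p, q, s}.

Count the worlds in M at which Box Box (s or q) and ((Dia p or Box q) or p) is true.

Recall that Box ψ holds at a world iff ψ holds at every accessible world, and Dia ψ holds iff ψ holds at some accessible world.
Let φ = Box Box (s or q) and ((Dia p or Box q) or p). Evaluate φ at each world:
  w0 (successors {w7}): φ is false.
  w1 (successors {w1, w5, w7, w8}): φ is false.
  w2 (successors {w4, w5}): φ is true.
  w3 (successors {w8}): φ is true.
  w4 (successors {w0, w2, w4, w7}): φ is false.
  w5 (successors {w0, w6, w7, w8}): φ is false.
  w6 (successors {w3, w4, w5, w7, w8}): φ is false.
  w7 (successors {w0, w1, w2, w3, w4, w5, w7}): φ is false.
  w8 (successors {w2, w3, w5, w7, w8}): φ is false.
  w9 (successors {w0}): φ is true.
For instance, at w8:
  At w8: Box Box (s or q) is false, (Dia p or Box q) or p is true, so Box Box (s or q) and ((Dia p or Box q) or p) is false.
    At w8: Box Box (s or q) requires Box (s or q) at every successor {w2, w3, w5, w7, w8}.
      Box (s or q) fails at w7, so Box Box (s or q) is false at w8.
    At w8: Dia p or Box q is true, p is true, so (Dia p or Box q) or p is true.
      At w8: Dia p is true, Box q is false, so Dia p or Box q is true.
Satisfying worlds: {w2, w3, w9}

3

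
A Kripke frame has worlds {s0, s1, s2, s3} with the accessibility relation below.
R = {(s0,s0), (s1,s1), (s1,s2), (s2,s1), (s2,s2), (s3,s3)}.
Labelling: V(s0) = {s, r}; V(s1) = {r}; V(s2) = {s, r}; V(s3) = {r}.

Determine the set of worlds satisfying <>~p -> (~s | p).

Let φ = <>~p -> (~s | p). Evaluate φ at each world:
  s0 (successors {s0}): φ is false.
  s1 (successors {s1, s2}): φ is true.
  s2 (successors {s1, s2}): φ is false.
  s3 (successors {s3}): φ is true.
For instance, at s1:
  At s1: <>~p is true, ~s | p is true, so <>~p -> (~s | p) is true.
    At s1: <>~p requires ~p at some successor in {s1, s2}.
      ~p holds at s1, so <>~p is true at s1.
Satisfying worlds: {s1, s3}

s1, s3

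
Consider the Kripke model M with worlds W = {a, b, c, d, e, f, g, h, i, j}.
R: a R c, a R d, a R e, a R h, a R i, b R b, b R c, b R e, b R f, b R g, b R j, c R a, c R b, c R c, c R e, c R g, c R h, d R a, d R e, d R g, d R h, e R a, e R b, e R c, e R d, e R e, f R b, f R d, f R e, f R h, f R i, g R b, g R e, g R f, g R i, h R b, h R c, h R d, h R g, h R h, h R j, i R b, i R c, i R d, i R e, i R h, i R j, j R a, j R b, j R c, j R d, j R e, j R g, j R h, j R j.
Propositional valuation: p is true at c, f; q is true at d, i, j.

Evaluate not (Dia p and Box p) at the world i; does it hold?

Yes

At i: Dia p and Box p is false, so not (Dia p and Box p) is true.
  At i: Dia p is true, Box p is false, so Dia p and Box p is false.
    At i: Dia p requires p at some successor in {b, c, d, e, h, j}.
      p holds at c, so Dia p is true at i.
    At i: Box p requires p at every successor {b, c, d, e, h, j}.
      p fails at b, so Box p is false at i.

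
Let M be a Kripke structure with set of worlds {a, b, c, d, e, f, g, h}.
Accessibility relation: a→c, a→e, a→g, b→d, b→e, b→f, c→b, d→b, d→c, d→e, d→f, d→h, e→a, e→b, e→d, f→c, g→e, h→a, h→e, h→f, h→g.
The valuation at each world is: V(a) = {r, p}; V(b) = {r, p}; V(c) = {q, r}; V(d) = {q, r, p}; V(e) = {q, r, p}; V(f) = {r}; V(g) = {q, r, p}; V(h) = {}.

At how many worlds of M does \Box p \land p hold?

2

Recall that \Box ψ holds at a world iff ψ holds at every accessible world, and \Diamond ψ holds iff ψ holds at some accessible world.
Let φ = \Box p \land p. Evaluate φ at each world:
  a (successors {c, e, g}): φ is false.
  b (successors {d, e, f}): φ is false.
  c (successors {b}): φ is false.
  d (successors {b, c, e, f, h}): φ is false.
  e (successors {a, b, d}): φ is true.
  f (successors {c}): φ is false.
  g (successors {e}): φ is true.
  h (successors {a, e, f, g}): φ is false.
For instance, at e:
  At e: \Box p is true, p is true, so \Box p \land p is true.
    At e: \Box p requires p at every successor {a, b, d}.
      At a: p is true.
      At b: p is true.
      At d: p is true.
    So \Box p is true at e.
Satisfying worlds: {e, g}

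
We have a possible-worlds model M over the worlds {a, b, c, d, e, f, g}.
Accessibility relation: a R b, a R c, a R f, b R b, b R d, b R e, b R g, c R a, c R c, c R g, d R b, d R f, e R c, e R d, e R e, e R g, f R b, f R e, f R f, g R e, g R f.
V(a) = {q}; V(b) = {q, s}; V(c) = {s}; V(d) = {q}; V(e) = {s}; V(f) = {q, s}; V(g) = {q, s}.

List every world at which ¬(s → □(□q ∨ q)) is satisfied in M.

b, c, e, f, g

Let φ = ¬(s → □(□q ∨ q)). Evaluate φ at each world:
  a (successors {b, c, f}): φ is false.
  b (successors {b, d, e, g}): φ is true.
  c (successors {a, c, g}): φ is true.
  d (successors {b, f}): φ is false.
  e (successors {c, d, e, g}): φ is true.
  f (successors {b, e, f}): φ is true.
  g (successors {e, f}): φ is true.
For instance, at g:
  At g: s → □(□q ∨ q) is false, so ¬(s → □(□q ∨ q)) is true.
    At g: s is true, □(□q ∨ q) is false, so s → □(□q ∨ q) is false.
      At g: □(□q ∨ q) requires □q ∨ q at every successor {e, f}.
        □q ∨ q fails at e, so □(□q ∨ q) is false at g.
Satisfying worlds: {b, c, e, f, g}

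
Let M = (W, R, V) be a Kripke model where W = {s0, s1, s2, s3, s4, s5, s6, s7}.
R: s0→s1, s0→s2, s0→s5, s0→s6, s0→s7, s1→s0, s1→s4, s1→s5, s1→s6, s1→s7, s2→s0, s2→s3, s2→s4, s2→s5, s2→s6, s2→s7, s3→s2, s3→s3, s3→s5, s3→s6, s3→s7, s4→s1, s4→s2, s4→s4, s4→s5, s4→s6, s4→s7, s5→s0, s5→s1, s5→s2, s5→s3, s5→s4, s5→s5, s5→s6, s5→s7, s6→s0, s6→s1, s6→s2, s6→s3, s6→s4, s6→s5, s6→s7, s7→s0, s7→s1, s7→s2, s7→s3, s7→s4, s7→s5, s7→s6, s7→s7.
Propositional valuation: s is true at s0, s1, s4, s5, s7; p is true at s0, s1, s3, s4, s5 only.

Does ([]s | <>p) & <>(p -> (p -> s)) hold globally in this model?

Let φ = ([]s | <>p) & <>(p -> (p -> s)). Evaluate φ at each world:
  s0 (successors {s1, s2, s5, s6, s7}): φ is true.
  s1 (successors {s0, s4, s5, s6, s7}): φ is true.
  s2 (successors {s0, s3, s4, s5, s6, s7}): φ is true.
  s3 (successors {s2, s3, s5, s6, s7}): φ is true.
  s4 (successors {s1, s2, s4, s5, s6, s7}): φ is true.
  s5 (successors {s0, s1, s2, s3, s4, s5, s6, s7}): φ is true.
  s6 (successors {s0, s1, s2, s3, s4, s5, s7}): φ is true.
  s7 (successors {s0, s1, s2, s3, s4, s5, s6, s7}): φ is true.
For instance, at s5:
  At s5: []s | <>p is true, <>(p -> (p -> s)) is true, so ([]s | <>p) & <>(p -> (p -> s)) is true.
    At s5: []s is false, <>p is true, so []s | <>p is true.
      At s5: []s requires s at every successor {s0, s1, s2, s3, s4, s5, s6, s7}.
        s fails at s2, so []s is false at s5.
      At s5: <>p requires p at some successor in {s0, s1, s2, s3, s4, s5, s6, s7}.
        p holds at s0, so <>p is true at s5.
    At s5: <>(p -> (p -> s)) requires p -> (p -> s) at some successor in {s0, s1, s2, s3, s4, s5, s6, s7}.
      p -> (p -> s) holds at s0, so <>(p -> (p -> s)) is true at s5.

Yes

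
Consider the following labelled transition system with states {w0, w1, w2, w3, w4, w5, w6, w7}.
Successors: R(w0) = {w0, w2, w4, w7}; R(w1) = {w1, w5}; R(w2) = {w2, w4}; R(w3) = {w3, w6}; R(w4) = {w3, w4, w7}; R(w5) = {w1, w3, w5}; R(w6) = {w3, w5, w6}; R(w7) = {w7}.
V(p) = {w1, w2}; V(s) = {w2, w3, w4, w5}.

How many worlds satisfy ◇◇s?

7

Let φ = ◇◇s. Evaluate φ at each world:
  w0 (successors {w0, w2, w4, w7}): φ is true.
  w1 (successors {w1, w5}): φ is true.
  w2 (successors {w2, w4}): φ is true.
  w3 (successors {w3, w6}): φ is true.
  w4 (successors {w3, w4, w7}): φ is true.
  w5 (successors {w1, w3, w5}): φ is true.
  w6 (successors {w3, w5, w6}): φ is true.
  w7 (successors {w7}): φ is false.
For instance, at w1:
  At w1: ◇◇s requires ◇s at some successor in {w1, w5}.
    ◇s holds at w1, so ◇◇s is true at w1.
      At w1: ◇s requires s at some successor in {w1, w5}.
        s holds at w5, so ◇s is true at w1.
Satisfying worlds: {w0, w1, w2, w3, w4, w5, w6}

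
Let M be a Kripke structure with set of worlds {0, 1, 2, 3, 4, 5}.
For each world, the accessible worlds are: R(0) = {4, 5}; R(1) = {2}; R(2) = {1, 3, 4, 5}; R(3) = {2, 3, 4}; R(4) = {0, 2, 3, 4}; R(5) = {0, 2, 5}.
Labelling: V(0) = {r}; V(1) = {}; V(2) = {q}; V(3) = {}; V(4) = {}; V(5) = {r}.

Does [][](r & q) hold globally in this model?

No

Recall that []ψ holds at a world iff ψ holds at every accessible world, and <>ψ holds iff ψ holds at some accessible world.
Let φ = [][](r & q). Evaluate φ at each world:
  0 (successors {4, 5}): φ is false.
  1 (successors {2}): φ is false.
  2 (successors {1, 3, 4, 5}): φ is false.
  3 (successors {2, 3, 4}): φ is false.
  4 (successors {0, 2, 3, 4}): φ is false.
  5 (successors {0, 2, 5}): φ is false.
Detail at 0 (counterexample):
  At 0: [][](r & q) requires [](r & q) at every successor {4, 5}.
    [](r & q) fails at 4, so [][](r & q) is false at 0.
      At 4: [](r & q) requires r & q at every successor {0, 2, 3, 4}.
        r & q fails at 0, so [](r & q) is false at 4.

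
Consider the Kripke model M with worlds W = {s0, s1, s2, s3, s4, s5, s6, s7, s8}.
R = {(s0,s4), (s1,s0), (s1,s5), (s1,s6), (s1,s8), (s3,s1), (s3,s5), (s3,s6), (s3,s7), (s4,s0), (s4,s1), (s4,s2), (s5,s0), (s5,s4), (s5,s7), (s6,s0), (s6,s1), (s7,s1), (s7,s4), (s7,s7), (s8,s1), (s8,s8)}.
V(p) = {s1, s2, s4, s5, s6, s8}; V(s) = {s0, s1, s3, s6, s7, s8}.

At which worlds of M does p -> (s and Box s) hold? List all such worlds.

s0, s3, s6, s7, s8

Let φ = p -> (s and Box s). Evaluate φ at each world:
  s0 (successors {s4}): φ is true.
  s1 (successors {s0, s5, s6, s8}): φ is false.
  s2 (successors ∅): φ is false.
  s3 (successors {s1, s5, s6, s7}): φ is true.
  s4 (successors {s0, s1, s2}): φ is false.
  s5 (successors {s0, s4, s7}): φ is false.
  s6 (successors {s0, s1}): φ is true.
  s7 (successors {s1, s4, s7}): φ is true.
  s8 (successors {s1, s8}): φ is true.
For instance, at s8:
  At s8: p is true, s and Box s is true, so p -> (s and Box s) is true.
    At s8: s is true, Box s is true, so s and Box s is true.
      At s8: Box s requires s at every successor {s1, s8}.
        At s1: s is true.
        At s8: s is true.
      So Box s is true at s8.
Satisfying worlds: {s0, s3, s6, s7, s8}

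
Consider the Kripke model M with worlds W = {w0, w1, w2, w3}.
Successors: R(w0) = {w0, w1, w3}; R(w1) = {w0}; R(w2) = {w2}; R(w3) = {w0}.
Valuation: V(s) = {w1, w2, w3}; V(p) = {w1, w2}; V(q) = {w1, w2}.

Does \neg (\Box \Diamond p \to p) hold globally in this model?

Recall that \Box ψ holds at a world iff ψ holds at every accessible world, and \Diamond ψ holds iff ψ holds at some accessible world.
Let φ = \neg (\Box \Diamond p \to p). Evaluate φ at each world:
  w0 (successors {w0, w1, w3}): φ is false.
  w1 (successors {w0}): φ is false.
  w2 (successors {w2}): φ is false.
  w3 (successors {w0}): φ is true.
Detail at w0 (counterexample):
  At w0: \Box \Diamond p \to p is true, so \neg (\Box \Diamond p \to p) is false.
    At w0: \Box \Diamond p is false, p is false, so \Box \Diamond p \to p is true.
      At w0: \Box \Diamond p requires \Diamond p at every successor {w0, w1, w3}.
        \Diamond p fails at w1, so \Box \Diamond p is false at w0.

No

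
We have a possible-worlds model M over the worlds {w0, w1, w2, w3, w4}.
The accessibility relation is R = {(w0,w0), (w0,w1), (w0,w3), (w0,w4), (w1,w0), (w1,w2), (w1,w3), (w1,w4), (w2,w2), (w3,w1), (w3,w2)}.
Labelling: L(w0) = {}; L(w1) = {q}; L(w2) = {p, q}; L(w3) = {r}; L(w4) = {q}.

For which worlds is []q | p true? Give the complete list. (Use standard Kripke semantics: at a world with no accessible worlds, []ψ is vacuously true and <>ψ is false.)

w2, w3, w4

Let φ = []q | p. Evaluate φ at each world:
  w0 (successors {w0, w1, w3, w4}): φ is false.
  w1 (successors {w0, w2, w3, w4}): φ is false.
  w2 (successors {w2}): φ is true.
  w3 (successors {w1, w2}): φ is true.
  w4 (successors ∅): φ is true.
For instance, at w2:
  At w2: []q is true, p is true, so []q | p is true.
    At w2: []q requires q at every successor {w2}.
      At w2: q is true.
    So []q is true at w2.
Satisfying worlds: {w2, w3, w4}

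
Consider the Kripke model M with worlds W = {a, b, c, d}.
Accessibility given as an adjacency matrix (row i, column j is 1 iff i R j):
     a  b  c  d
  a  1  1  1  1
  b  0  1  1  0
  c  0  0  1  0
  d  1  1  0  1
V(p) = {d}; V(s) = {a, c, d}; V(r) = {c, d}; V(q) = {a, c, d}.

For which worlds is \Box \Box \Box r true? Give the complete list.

c

Let φ = \Box \Box \Box r. Evaluate φ at each world:
  a (successors {a, b, c, d}): φ is false.
  b (successors {b, c}): φ is false.
  c (successors {c}): φ is true.
  d (successors {a, b, d}): φ is false.
For instance, at c:
  At c: \Box \Box \Box r requires \Box \Box r at every successor {c}.
      At c: \Box \Box r requires \Box r at every successor {c}.
        At c: \Box r is true.
      So \Box \Box r is true at c.
  So \Box \Box \Box r is true at c.
Satisfying worlds: {c}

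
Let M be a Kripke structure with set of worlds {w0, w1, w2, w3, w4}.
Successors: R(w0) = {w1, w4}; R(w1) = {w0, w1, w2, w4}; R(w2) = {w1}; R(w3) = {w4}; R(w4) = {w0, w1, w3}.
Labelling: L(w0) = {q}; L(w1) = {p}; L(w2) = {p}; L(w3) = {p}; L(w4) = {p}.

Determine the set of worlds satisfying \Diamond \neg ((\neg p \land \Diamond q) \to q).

Let φ = \Diamond \neg ((\neg p \land \Diamond q) \to q). Evaluate φ at each world:
  w0 (successors {w1, w4}): φ is false.
  w1 (successors {w0, w1, w2, w4}): φ is false.
  w2 (successors {w1}): φ is false.
  w3 (successors {w4}): φ is false.
  w4 (successors {w0, w1, w3}): φ is false.
For instance, at w2:
  At w2: \Diamond \neg ((\neg p \land \Diamond q) \to q) requires \neg ((\neg p \land \Diamond q) \to q) at some successor in {w1}.
    At w1: \neg ((\neg p \land \Diamond q) \to q) is false.
  So \Diamond \neg ((\neg p \land \Diamond q) \to q) is false at w2.
Satisfying worlds: none.

none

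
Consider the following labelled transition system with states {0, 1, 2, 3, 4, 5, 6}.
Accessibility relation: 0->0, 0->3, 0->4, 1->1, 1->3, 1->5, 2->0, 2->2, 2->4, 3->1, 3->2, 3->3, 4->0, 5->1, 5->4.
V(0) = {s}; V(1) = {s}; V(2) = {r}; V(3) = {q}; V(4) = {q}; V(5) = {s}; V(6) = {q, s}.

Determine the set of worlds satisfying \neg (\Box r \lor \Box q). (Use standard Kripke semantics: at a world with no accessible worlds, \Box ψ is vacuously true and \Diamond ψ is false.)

0, 1, 2, 3, 4, 5

Recall that \Box ψ holds at a world iff ψ holds at every accessible world, and \Diamond ψ holds iff ψ holds at some accessible world.
Let φ = \neg (\Box r \lor \Box q). Evaluate φ at each world:
  0 (successors {0, 3, 4}): φ is true.
  1 (successors {1, 3, 5}): φ is true.
  2 (successors {0, 2, 4}): φ is true.
  3 (successors {1, 2, 3}): φ is true.
  4 (successors {0}): φ is true.
  5 (successors {1, 4}): φ is true.
  6 (successors ∅): φ is false.
For instance, at 0:
  At 0: \Box r \lor \Box q is false, so \neg (\Box r \lor \Box q) is true.
    At 0: \Box r is false, \Box q is false, so \Box r \lor \Box q is false.
      At 0: \Box r requires r at every successor {0, 3, 4}.
        r fails at 0, so \Box r is false at 0.
      At 0: \Box q requires q at every successor {0, 3, 4}.
        q fails at 0, so \Box q is false at 0.
Satisfying worlds: {0, 1, 2, 3, 4, 5}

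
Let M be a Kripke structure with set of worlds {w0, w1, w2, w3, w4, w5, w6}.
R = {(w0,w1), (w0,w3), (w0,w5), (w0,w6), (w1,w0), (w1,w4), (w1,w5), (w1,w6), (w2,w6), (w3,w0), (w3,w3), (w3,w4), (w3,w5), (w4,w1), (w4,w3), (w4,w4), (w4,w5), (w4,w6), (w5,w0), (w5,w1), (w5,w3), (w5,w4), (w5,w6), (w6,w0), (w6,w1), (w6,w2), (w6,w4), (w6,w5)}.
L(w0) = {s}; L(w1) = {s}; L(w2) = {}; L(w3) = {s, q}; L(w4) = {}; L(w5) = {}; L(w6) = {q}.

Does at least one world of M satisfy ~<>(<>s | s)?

No

Let φ = ~<>(<>s | s). Evaluate φ at each world:
  w0 (successors {w1, w3, w5, w6}): φ is false.
  w1 (successors {w0, w4, w5, w6}): φ is false.
  w2 (successors {w6}): φ is false.
  w3 (successors {w0, w3, w4, w5}): φ is false.
  w4 (successors {w1, w3, w4, w5, w6}): φ is false.
  w5 (successors {w0, w1, w3, w4, w6}): φ is false.
  w6 (successors {w0, w1, w2, w4, w5}): φ is false.
For instance, at w6:
  At w6: <>(<>s | s) is true, so ~<>(<>s | s) is false.
    At w6: <>(<>s | s) requires <>s | s at some successor in {w0, w1, w2, w4, w5}.
      <>s | s holds at w0, so <>(<>s | s) is true at w6.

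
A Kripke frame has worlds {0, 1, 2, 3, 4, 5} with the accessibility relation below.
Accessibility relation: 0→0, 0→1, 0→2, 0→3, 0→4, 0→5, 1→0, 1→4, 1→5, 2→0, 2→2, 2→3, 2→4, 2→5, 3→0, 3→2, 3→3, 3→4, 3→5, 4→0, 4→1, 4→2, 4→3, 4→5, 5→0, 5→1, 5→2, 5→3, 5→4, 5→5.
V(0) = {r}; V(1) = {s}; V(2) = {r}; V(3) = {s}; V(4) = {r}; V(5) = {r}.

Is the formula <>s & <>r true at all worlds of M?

No

Let φ = <>s & <>r. Evaluate φ at each world:
  0 (successors {0, 1, 2, 3, 4, 5}): φ is true.
  1 (successors {0, 4, 5}): φ is false.
  2 (successors {0, 2, 3, 4, 5}): φ is true.
  3 (successors {0, 2, 3, 4, 5}): φ is true.
  4 (successors {0, 1, 2, 3, 5}): φ is true.
  5 (successors {0, 1, 2, 3, 4, 5}): φ is true.
Detail at 1 (counterexample):
  At 1: <>s is false, <>r is true, so <>s & <>r is false.
    At 1: <>s requires s at some successor in {0, 4, 5}.
      At 0: s is false.
      At 4: s is false.
      At 5: s is false.
    So <>s is false at 1.
    At 1: <>r requires r at some successor in {0, 4, 5}.
      r holds at 0, so <>r is true at 1.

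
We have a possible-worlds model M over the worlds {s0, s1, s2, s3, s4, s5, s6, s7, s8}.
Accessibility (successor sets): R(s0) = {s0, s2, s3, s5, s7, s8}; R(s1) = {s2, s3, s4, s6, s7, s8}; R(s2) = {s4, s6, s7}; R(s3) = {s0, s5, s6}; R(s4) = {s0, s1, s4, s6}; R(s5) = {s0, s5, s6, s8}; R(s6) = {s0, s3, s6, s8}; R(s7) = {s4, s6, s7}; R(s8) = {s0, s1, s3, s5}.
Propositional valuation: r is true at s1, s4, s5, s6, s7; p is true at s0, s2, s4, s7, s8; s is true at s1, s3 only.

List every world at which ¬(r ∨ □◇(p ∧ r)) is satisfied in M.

s0, s2, s3, s8

Recall that □ψ holds at a world iff ψ holds at every accessible world, and ◇ψ holds iff ψ holds at some accessible world.
Let φ = ¬(r ∨ □◇(p ∧ r)). Evaluate φ at each world:
  s0 (successors {s0, s2, s3, s5, s7, s8}): φ is true.
  s1 (successors {s2, s3, s4, s6, s7, s8}): φ is false.
  s2 (successors {s4, s6, s7}): φ is true.
  s3 (successors {s0, s5, s6}): φ is true.
  s4 (successors {s0, s1, s4, s6}): φ is false.
  s5 (successors {s0, s5, s6, s8}): φ is false.
  s6 (successors {s0, s3, s6, s8}): φ is false.
  s7 (successors {s4, s6, s7}): φ is false.
  s8 (successors {s0, s1, s3, s5}): φ is true.
For instance, at s0:
  At s0: r ∨ □◇(p ∧ r) is false, so ¬(r ∨ □◇(p ∧ r)) is true.
    At s0: r is false, □◇(p ∧ r) is false, so r ∨ □◇(p ∧ r) is false.
      At s0: □◇(p ∧ r) requires ◇(p ∧ r) at every successor {s0, s2, s3, s5, s7, s8}.
        ◇(p ∧ r) fails at s3, so □◇(p ∧ r) is false at s0.
Satisfying worlds: {s0, s2, s3, s8}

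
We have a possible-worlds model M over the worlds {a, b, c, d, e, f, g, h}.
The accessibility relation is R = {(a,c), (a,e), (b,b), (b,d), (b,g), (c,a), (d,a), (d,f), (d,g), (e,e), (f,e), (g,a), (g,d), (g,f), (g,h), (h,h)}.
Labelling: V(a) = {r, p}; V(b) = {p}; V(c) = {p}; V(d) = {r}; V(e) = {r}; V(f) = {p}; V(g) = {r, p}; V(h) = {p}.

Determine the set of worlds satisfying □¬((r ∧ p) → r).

none

Let φ = □¬((r ∧ p) → r). Evaluate φ at each world:
  a (successors {c, e}): φ is false.
  b (successors {b, d, g}): φ is false.
  c (successors {a}): φ is false.
  d (successors {a, f, g}): φ is false.
  e (successors {e}): φ is false.
  f (successors {e}): φ is false.
  g (successors {a, d, f, h}): φ is false.
  h (successors {h}): φ is false.
For instance, at c:
  At c: □¬((r ∧ p) → r) requires ¬((r ∧ p) → r) at every successor {a}.
    ¬((r ∧ p) → r) fails at a, so □¬((r ∧ p) → r) is false at c.
Satisfying worlds: none.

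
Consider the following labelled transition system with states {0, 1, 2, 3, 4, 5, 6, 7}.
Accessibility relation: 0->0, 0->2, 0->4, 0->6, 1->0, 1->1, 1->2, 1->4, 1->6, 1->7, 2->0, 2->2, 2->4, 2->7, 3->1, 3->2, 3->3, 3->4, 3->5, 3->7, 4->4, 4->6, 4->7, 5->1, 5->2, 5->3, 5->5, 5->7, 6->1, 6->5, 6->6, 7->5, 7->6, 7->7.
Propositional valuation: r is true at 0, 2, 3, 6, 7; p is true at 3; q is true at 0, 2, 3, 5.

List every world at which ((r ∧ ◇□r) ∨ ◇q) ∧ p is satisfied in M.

Let φ = ((r ∧ ◇□r) ∨ ◇q) ∧ p. Evaluate φ at each world:
  0 (successors {0, 2, 4, 6}): φ is false.
  1 (successors {0, 1, 2, 4, 6, 7}): φ is false.
  2 (successors {0, 2, 4, 7}): φ is false.
  3 (successors {1, 2, 3, 4, 5, 7}): φ is true.
  4 (successors {4, 6, 7}): φ is false.
  5 (successors {1, 2, 3, 5, 7}): φ is false.
  6 (successors {1, 5, 6}): φ is false.
  7 (successors {5, 6, 7}): φ is false.
For instance, at 5:
  At 5: (r ∧ ◇□r) ∨ ◇q is true, p is false, so ((r ∧ ◇□r) ∨ ◇q) ∧ p is false.
    At 5: r ∧ ◇□r is false, ◇q is true, so (r ∧ ◇□r) ∨ ◇q is true.
      At 5: r is false, ◇□r is false, so r ∧ ◇□r is false.
      At 5: ◇q requires q at some successor in {1, 2, 3, 5, 7}.
        q holds at 2, so ◇q is true at 5.
Satisfying worlds: {3}

3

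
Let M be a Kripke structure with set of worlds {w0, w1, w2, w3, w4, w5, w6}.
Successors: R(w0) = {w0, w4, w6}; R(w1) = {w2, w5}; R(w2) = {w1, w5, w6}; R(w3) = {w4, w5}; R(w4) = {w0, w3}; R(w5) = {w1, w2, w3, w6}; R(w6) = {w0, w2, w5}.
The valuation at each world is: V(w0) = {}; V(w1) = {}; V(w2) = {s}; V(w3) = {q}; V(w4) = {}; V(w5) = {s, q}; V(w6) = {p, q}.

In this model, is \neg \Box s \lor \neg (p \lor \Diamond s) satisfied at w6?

Yes

Recall that \Box ψ holds at a world iff ψ holds at every accessible world, and \Diamond ψ holds iff ψ holds at some accessible world.
At w6: \neg \Box s is true, \neg (p \lor \Diamond s) is false, so \neg \Box s \lor \neg (p \lor \Diamond s) is true.
  At w6: \Box s is false, so \neg \Box s is true.
    At w6: \Box s requires s at every successor {w0, w2, w5}.
      s fails at w0, so \Box s is false at w6.
  At w6: p \lor \Diamond s is true, so \neg (p \lor \Diamond s) is false.
    At w6: p is true, \Diamond s is true, so p \lor \Diamond s is true.
      At w6: \Diamond s requires s at some successor in {w0, w2, w5}.
        s holds at w2, so \Diamond s is true at w6.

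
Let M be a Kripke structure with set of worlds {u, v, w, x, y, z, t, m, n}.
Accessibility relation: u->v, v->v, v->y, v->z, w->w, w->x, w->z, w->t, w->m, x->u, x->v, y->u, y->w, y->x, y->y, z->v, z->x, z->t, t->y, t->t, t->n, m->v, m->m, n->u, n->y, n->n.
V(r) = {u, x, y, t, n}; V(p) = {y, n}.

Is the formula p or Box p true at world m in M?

No

Recall that Box ψ holds at a world iff ψ holds at every accessible world, and Dia ψ holds iff ψ holds at some accessible world.
At m: p is false, Box p is false, so p or Box p is false.
  At m: Box p requires p at every successor {v, m}.
    p fails at v, so Box p is false at m.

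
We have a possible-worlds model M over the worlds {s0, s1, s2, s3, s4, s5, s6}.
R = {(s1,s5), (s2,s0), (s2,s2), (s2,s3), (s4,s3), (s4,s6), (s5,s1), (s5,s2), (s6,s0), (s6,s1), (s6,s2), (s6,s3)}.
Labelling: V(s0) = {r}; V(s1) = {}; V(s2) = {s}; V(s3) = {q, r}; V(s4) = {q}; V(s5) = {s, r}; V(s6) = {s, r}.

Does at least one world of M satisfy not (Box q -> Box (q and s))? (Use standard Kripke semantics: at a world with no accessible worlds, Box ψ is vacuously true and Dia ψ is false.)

No

Recall that Box ψ holds at a world iff ψ holds at every accessible world, and Dia ψ holds iff ψ holds at some accessible world.
Let φ = not (Box q -> Box (q and s)). Evaluate φ at each world:
  s0 (successors ∅): φ is false.
  s1 (successors {s5}): φ is false.
  s2 (successors {s0, s2, s3}): φ is false.
  s3 (successors ∅): φ is false.
  s4 (successors {s3, s6}): φ is false.
  s5 (successors {s1, s2}): φ is false.
  s6 (successors {s0, s1, s2, s3}): φ is false.
For instance, at s4:
  At s4: Box q -> Box (q and s) is true, so not (Box q -> Box (q and s)) is false.
    At s4: Box q is false, Box (q and s) is false, so Box q -> Box (q and s) is true.
      At s4: Box q requires q at every successor {s3, s6}.
        q fails at s6, so Box q is false at s4.
      At s4: Box (q and s) requires q and s at every successor {s3, s6}.
        q and s fails at s3, so Box (q and s) is false at s4.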